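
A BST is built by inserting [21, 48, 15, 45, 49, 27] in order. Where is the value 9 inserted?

Starting tree (level order): [21, 15, 48, None, None, 45, 49, 27]
Insertion path: 21 -> 15
Result: insert 9 as left child of 15
Final tree (level order): [21, 15, 48, 9, None, 45, 49, None, None, 27]


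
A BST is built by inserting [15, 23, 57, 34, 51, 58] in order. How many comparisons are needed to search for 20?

Search path for 20: 15 -> 23
Found: False
Comparisons: 2


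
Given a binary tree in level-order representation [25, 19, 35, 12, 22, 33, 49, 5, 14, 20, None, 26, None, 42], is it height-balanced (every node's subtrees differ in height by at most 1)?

Tree (level-order array): [25, 19, 35, 12, 22, 33, 49, 5, 14, 20, None, 26, None, 42]
Definition: a tree is height-balanced if, at every node, |h(left) - h(right)| <= 1 (empty subtree has height -1).
Bottom-up per-node check:
  node 5: h_left=-1, h_right=-1, diff=0 [OK], height=0
  node 14: h_left=-1, h_right=-1, diff=0 [OK], height=0
  node 12: h_left=0, h_right=0, diff=0 [OK], height=1
  node 20: h_left=-1, h_right=-1, diff=0 [OK], height=0
  node 22: h_left=0, h_right=-1, diff=1 [OK], height=1
  node 19: h_left=1, h_right=1, diff=0 [OK], height=2
  node 26: h_left=-1, h_right=-1, diff=0 [OK], height=0
  node 33: h_left=0, h_right=-1, diff=1 [OK], height=1
  node 42: h_left=-1, h_right=-1, diff=0 [OK], height=0
  node 49: h_left=0, h_right=-1, diff=1 [OK], height=1
  node 35: h_left=1, h_right=1, diff=0 [OK], height=2
  node 25: h_left=2, h_right=2, diff=0 [OK], height=3
All nodes satisfy the balance condition.
Result: Balanced


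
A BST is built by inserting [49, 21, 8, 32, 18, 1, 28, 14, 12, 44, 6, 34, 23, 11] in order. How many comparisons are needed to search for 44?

Search path for 44: 49 -> 21 -> 32 -> 44
Found: True
Comparisons: 4


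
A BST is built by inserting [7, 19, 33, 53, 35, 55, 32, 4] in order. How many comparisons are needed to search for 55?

Search path for 55: 7 -> 19 -> 33 -> 53 -> 55
Found: True
Comparisons: 5


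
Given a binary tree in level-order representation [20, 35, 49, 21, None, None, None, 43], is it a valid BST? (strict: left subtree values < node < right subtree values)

Level-order array: [20, 35, 49, 21, None, None, None, 43]
Validate using subtree bounds (lo, hi): at each node, require lo < value < hi,
then recurse left with hi=value and right with lo=value.
Preorder trace (stopping at first violation):
  at node 20 with bounds (-inf, +inf): OK
  at node 35 with bounds (-inf, 20): VIOLATION
Node 35 violates its bound: not (-inf < 35 < 20).
Result: Not a valid BST


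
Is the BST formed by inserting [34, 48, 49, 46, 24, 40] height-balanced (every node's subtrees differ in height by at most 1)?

Tree (level-order array): [34, 24, 48, None, None, 46, 49, 40]
Definition: a tree is height-balanced if, at every node, |h(left) - h(right)| <= 1 (empty subtree has height -1).
Bottom-up per-node check:
  node 24: h_left=-1, h_right=-1, diff=0 [OK], height=0
  node 40: h_left=-1, h_right=-1, diff=0 [OK], height=0
  node 46: h_left=0, h_right=-1, diff=1 [OK], height=1
  node 49: h_left=-1, h_right=-1, diff=0 [OK], height=0
  node 48: h_left=1, h_right=0, diff=1 [OK], height=2
  node 34: h_left=0, h_right=2, diff=2 [FAIL (|0-2|=2 > 1)], height=3
Node 34 violates the condition: |0 - 2| = 2 > 1.
Result: Not balanced


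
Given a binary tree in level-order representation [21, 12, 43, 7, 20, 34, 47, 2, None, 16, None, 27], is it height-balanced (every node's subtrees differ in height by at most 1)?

Tree (level-order array): [21, 12, 43, 7, 20, 34, 47, 2, None, 16, None, 27]
Definition: a tree is height-balanced if, at every node, |h(left) - h(right)| <= 1 (empty subtree has height -1).
Bottom-up per-node check:
  node 2: h_left=-1, h_right=-1, diff=0 [OK], height=0
  node 7: h_left=0, h_right=-1, diff=1 [OK], height=1
  node 16: h_left=-1, h_right=-1, diff=0 [OK], height=0
  node 20: h_left=0, h_right=-1, diff=1 [OK], height=1
  node 12: h_left=1, h_right=1, diff=0 [OK], height=2
  node 27: h_left=-1, h_right=-1, diff=0 [OK], height=0
  node 34: h_left=0, h_right=-1, diff=1 [OK], height=1
  node 47: h_left=-1, h_right=-1, diff=0 [OK], height=0
  node 43: h_left=1, h_right=0, diff=1 [OK], height=2
  node 21: h_left=2, h_right=2, diff=0 [OK], height=3
All nodes satisfy the balance condition.
Result: Balanced


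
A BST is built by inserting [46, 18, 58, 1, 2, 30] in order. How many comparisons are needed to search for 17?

Search path for 17: 46 -> 18 -> 1 -> 2
Found: False
Comparisons: 4


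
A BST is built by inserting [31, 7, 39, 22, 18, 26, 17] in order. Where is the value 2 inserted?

Starting tree (level order): [31, 7, 39, None, 22, None, None, 18, 26, 17]
Insertion path: 31 -> 7
Result: insert 2 as left child of 7
Final tree (level order): [31, 7, 39, 2, 22, None, None, None, None, 18, 26, 17]


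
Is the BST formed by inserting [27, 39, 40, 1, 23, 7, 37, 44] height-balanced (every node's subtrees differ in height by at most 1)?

Tree (level-order array): [27, 1, 39, None, 23, 37, 40, 7, None, None, None, None, 44]
Definition: a tree is height-balanced if, at every node, |h(left) - h(right)| <= 1 (empty subtree has height -1).
Bottom-up per-node check:
  node 7: h_left=-1, h_right=-1, diff=0 [OK], height=0
  node 23: h_left=0, h_right=-1, diff=1 [OK], height=1
  node 1: h_left=-1, h_right=1, diff=2 [FAIL (|-1-1|=2 > 1)], height=2
  node 37: h_left=-1, h_right=-1, diff=0 [OK], height=0
  node 44: h_left=-1, h_right=-1, diff=0 [OK], height=0
  node 40: h_left=-1, h_right=0, diff=1 [OK], height=1
  node 39: h_left=0, h_right=1, diff=1 [OK], height=2
  node 27: h_left=2, h_right=2, diff=0 [OK], height=3
Node 1 violates the condition: |-1 - 1| = 2 > 1.
Result: Not balanced


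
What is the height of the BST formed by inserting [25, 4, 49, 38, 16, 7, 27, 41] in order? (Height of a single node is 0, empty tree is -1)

Insertion order: [25, 4, 49, 38, 16, 7, 27, 41]
Tree (level-order array): [25, 4, 49, None, 16, 38, None, 7, None, 27, 41]
Compute height bottom-up (empty subtree = -1):
  height(7) = 1 + max(-1, -1) = 0
  height(16) = 1 + max(0, -1) = 1
  height(4) = 1 + max(-1, 1) = 2
  height(27) = 1 + max(-1, -1) = 0
  height(41) = 1 + max(-1, -1) = 0
  height(38) = 1 + max(0, 0) = 1
  height(49) = 1 + max(1, -1) = 2
  height(25) = 1 + max(2, 2) = 3
Height = 3


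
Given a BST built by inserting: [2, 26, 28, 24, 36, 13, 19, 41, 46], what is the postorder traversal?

Tree insertion order: [2, 26, 28, 24, 36, 13, 19, 41, 46]
Tree (level-order array): [2, None, 26, 24, 28, 13, None, None, 36, None, 19, None, 41, None, None, None, 46]
Postorder traversal: [19, 13, 24, 46, 41, 36, 28, 26, 2]


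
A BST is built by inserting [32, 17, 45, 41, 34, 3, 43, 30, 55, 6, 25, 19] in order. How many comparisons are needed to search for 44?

Search path for 44: 32 -> 45 -> 41 -> 43
Found: False
Comparisons: 4


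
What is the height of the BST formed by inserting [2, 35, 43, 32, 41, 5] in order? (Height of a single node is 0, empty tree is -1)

Insertion order: [2, 35, 43, 32, 41, 5]
Tree (level-order array): [2, None, 35, 32, 43, 5, None, 41]
Compute height bottom-up (empty subtree = -1):
  height(5) = 1 + max(-1, -1) = 0
  height(32) = 1 + max(0, -1) = 1
  height(41) = 1 + max(-1, -1) = 0
  height(43) = 1 + max(0, -1) = 1
  height(35) = 1 + max(1, 1) = 2
  height(2) = 1 + max(-1, 2) = 3
Height = 3


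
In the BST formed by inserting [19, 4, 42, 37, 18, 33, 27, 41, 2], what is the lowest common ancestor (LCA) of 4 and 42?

Tree insertion order: [19, 4, 42, 37, 18, 33, 27, 41, 2]
Tree (level-order array): [19, 4, 42, 2, 18, 37, None, None, None, None, None, 33, 41, 27]
In a BST, the LCA of p=4, q=42 is the first node v on the
root-to-leaf path with p <= v <= q (go left if both < v, right if both > v).
Walk from root:
  at 19: 4 <= 19 <= 42, this is the LCA
LCA = 19


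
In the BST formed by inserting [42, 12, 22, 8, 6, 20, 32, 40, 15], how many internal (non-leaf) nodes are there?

Tree built from: [42, 12, 22, 8, 6, 20, 32, 40, 15]
Tree (level-order array): [42, 12, None, 8, 22, 6, None, 20, 32, None, None, 15, None, None, 40]
Rule: An internal node has at least one child.
Per-node child counts:
  node 42: 1 child(ren)
  node 12: 2 child(ren)
  node 8: 1 child(ren)
  node 6: 0 child(ren)
  node 22: 2 child(ren)
  node 20: 1 child(ren)
  node 15: 0 child(ren)
  node 32: 1 child(ren)
  node 40: 0 child(ren)
Matching nodes: [42, 12, 8, 22, 20, 32]
Count of internal (non-leaf) nodes: 6


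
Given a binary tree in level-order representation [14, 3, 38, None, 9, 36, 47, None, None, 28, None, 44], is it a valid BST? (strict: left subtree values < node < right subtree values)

Level-order array: [14, 3, 38, None, 9, 36, 47, None, None, 28, None, 44]
Validate using subtree bounds (lo, hi): at each node, require lo < value < hi,
then recurse left with hi=value and right with lo=value.
Preorder trace (stopping at first violation):
  at node 14 with bounds (-inf, +inf): OK
  at node 3 with bounds (-inf, 14): OK
  at node 9 with bounds (3, 14): OK
  at node 38 with bounds (14, +inf): OK
  at node 36 with bounds (14, 38): OK
  at node 28 with bounds (14, 36): OK
  at node 47 with bounds (38, +inf): OK
  at node 44 with bounds (38, 47): OK
No violation found at any node.
Result: Valid BST


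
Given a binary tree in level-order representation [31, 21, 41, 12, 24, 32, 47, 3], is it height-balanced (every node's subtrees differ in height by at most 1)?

Tree (level-order array): [31, 21, 41, 12, 24, 32, 47, 3]
Definition: a tree is height-balanced if, at every node, |h(left) - h(right)| <= 1 (empty subtree has height -1).
Bottom-up per-node check:
  node 3: h_left=-1, h_right=-1, diff=0 [OK], height=0
  node 12: h_left=0, h_right=-1, diff=1 [OK], height=1
  node 24: h_left=-1, h_right=-1, diff=0 [OK], height=0
  node 21: h_left=1, h_right=0, diff=1 [OK], height=2
  node 32: h_left=-1, h_right=-1, diff=0 [OK], height=0
  node 47: h_left=-1, h_right=-1, diff=0 [OK], height=0
  node 41: h_left=0, h_right=0, diff=0 [OK], height=1
  node 31: h_left=2, h_right=1, diff=1 [OK], height=3
All nodes satisfy the balance condition.
Result: Balanced


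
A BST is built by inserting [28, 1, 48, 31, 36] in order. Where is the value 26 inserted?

Starting tree (level order): [28, 1, 48, None, None, 31, None, None, 36]
Insertion path: 28 -> 1
Result: insert 26 as right child of 1
Final tree (level order): [28, 1, 48, None, 26, 31, None, None, None, None, 36]


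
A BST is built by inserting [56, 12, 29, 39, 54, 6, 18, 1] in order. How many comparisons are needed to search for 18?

Search path for 18: 56 -> 12 -> 29 -> 18
Found: True
Comparisons: 4


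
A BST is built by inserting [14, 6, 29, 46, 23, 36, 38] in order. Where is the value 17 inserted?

Starting tree (level order): [14, 6, 29, None, None, 23, 46, None, None, 36, None, None, 38]
Insertion path: 14 -> 29 -> 23
Result: insert 17 as left child of 23
Final tree (level order): [14, 6, 29, None, None, 23, 46, 17, None, 36, None, None, None, None, 38]


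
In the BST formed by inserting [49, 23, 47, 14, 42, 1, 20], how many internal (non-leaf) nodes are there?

Tree built from: [49, 23, 47, 14, 42, 1, 20]
Tree (level-order array): [49, 23, None, 14, 47, 1, 20, 42]
Rule: An internal node has at least one child.
Per-node child counts:
  node 49: 1 child(ren)
  node 23: 2 child(ren)
  node 14: 2 child(ren)
  node 1: 0 child(ren)
  node 20: 0 child(ren)
  node 47: 1 child(ren)
  node 42: 0 child(ren)
Matching nodes: [49, 23, 14, 47]
Count of internal (non-leaf) nodes: 4


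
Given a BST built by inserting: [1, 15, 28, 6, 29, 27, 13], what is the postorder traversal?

Tree insertion order: [1, 15, 28, 6, 29, 27, 13]
Tree (level-order array): [1, None, 15, 6, 28, None, 13, 27, 29]
Postorder traversal: [13, 6, 27, 29, 28, 15, 1]


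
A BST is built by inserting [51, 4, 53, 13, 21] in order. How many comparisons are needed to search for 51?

Search path for 51: 51
Found: True
Comparisons: 1


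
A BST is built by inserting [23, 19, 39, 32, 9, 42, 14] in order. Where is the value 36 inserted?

Starting tree (level order): [23, 19, 39, 9, None, 32, 42, None, 14]
Insertion path: 23 -> 39 -> 32
Result: insert 36 as right child of 32
Final tree (level order): [23, 19, 39, 9, None, 32, 42, None, 14, None, 36]


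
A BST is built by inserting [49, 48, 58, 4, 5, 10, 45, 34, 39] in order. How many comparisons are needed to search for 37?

Search path for 37: 49 -> 48 -> 4 -> 5 -> 10 -> 45 -> 34 -> 39
Found: False
Comparisons: 8


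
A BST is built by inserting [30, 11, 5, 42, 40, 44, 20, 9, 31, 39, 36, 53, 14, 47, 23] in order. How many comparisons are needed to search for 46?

Search path for 46: 30 -> 42 -> 44 -> 53 -> 47
Found: False
Comparisons: 5


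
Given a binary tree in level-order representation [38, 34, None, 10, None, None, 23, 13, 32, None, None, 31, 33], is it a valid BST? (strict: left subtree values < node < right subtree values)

Level-order array: [38, 34, None, 10, None, None, 23, 13, 32, None, None, 31, 33]
Validate using subtree bounds (lo, hi): at each node, require lo < value < hi,
then recurse left with hi=value and right with lo=value.
Preorder trace (stopping at first violation):
  at node 38 with bounds (-inf, +inf): OK
  at node 34 with bounds (-inf, 38): OK
  at node 10 with bounds (-inf, 34): OK
  at node 23 with bounds (10, 34): OK
  at node 13 with bounds (10, 23): OK
  at node 32 with bounds (23, 34): OK
  at node 31 with bounds (23, 32): OK
  at node 33 with bounds (32, 34): OK
No violation found at any node.
Result: Valid BST


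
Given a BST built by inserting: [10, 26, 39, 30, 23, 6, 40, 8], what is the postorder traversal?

Tree insertion order: [10, 26, 39, 30, 23, 6, 40, 8]
Tree (level-order array): [10, 6, 26, None, 8, 23, 39, None, None, None, None, 30, 40]
Postorder traversal: [8, 6, 23, 30, 40, 39, 26, 10]


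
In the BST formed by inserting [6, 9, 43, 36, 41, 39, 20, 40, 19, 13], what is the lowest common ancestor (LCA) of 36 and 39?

Tree insertion order: [6, 9, 43, 36, 41, 39, 20, 40, 19, 13]
Tree (level-order array): [6, None, 9, None, 43, 36, None, 20, 41, 19, None, 39, None, 13, None, None, 40]
In a BST, the LCA of p=36, q=39 is the first node v on the
root-to-leaf path with p <= v <= q (go left if both < v, right if both > v).
Walk from root:
  at 6: both 36 and 39 > 6, go right
  at 9: both 36 and 39 > 9, go right
  at 43: both 36 and 39 < 43, go left
  at 36: 36 <= 36 <= 39, this is the LCA
LCA = 36


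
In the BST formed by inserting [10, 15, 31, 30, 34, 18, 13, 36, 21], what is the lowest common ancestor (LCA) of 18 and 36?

Tree insertion order: [10, 15, 31, 30, 34, 18, 13, 36, 21]
Tree (level-order array): [10, None, 15, 13, 31, None, None, 30, 34, 18, None, None, 36, None, 21]
In a BST, the LCA of p=18, q=36 is the first node v on the
root-to-leaf path with p <= v <= q (go left if both < v, right if both > v).
Walk from root:
  at 10: both 18 and 36 > 10, go right
  at 15: both 18 and 36 > 15, go right
  at 31: 18 <= 31 <= 36, this is the LCA
LCA = 31


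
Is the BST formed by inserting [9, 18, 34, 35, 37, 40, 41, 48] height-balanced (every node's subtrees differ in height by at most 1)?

Tree (level-order array): [9, None, 18, None, 34, None, 35, None, 37, None, 40, None, 41, None, 48]
Definition: a tree is height-balanced if, at every node, |h(left) - h(right)| <= 1 (empty subtree has height -1).
Bottom-up per-node check:
  node 48: h_left=-1, h_right=-1, diff=0 [OK], height=0
  node 41: h_left=-1, h_right=0, diff=1 [OK], height=1
  node 40: h_left=-1, h_right=1, diff=2 [FAIL (|-1-1|=2 > 1)], height=2
  node 37: h_left=-1, h_right=2, diff=3 [FAIL (|-1-2|=3 > 1)], height=3
  node 35: h_left=-1, h_right=3, diff=4 [FAIL (|-1-3|=4 > 1)], height=4
  node 34: h_left=-1, h_right=4, diff=5 [FAIL (|-1-4|=5 > 1)], height=5
  node 18: h_left=-1, h_right=5, diff=6 [FAIL (|-1-5|=6 > 1)], height=6
  node 9: h_left=-1, h_right=6, diff=7 [FAIL (|-1-6|=7 > 1)], height=7
Node 40 violates the condition: |-1 - 1| = 2 > 1.
Result: Not balanced


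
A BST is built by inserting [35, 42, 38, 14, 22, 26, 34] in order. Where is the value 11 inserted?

Starting tree (level order): [35, 14, 42, None, 22, 38, None, None, 26, None, None, None, 34]
Insertion path: 35 -> 14
Result: insert 11 as left child of 14
Final tree (level order): [35, 14, 42, 11, 22, 38, None, None, None, None, 26, None, None, None, 34]


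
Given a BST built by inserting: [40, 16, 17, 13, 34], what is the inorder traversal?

Tree insertion order: [40, 16, 17, 13, 34]
Tree (level-order array): [40, 16, None, 13, 17, None, None, None, 34]
Inorder traversal: [13, 16, 17, 34, 40]


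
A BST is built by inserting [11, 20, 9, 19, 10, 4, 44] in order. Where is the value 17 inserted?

Starting tree (level order): [11, 9, 20, 4, 10, 19, 44]
Insertion path: 11 -> 20 -> 19
Result: insert 17 as left child of 19
Final tree (level order): [11, 9, 20, 4, 10, 19, 44, None, None, None, None, 17]


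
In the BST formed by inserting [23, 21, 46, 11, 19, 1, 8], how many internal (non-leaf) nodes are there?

Tree built from: [23, 21, 46, 11, 19, 1, 8]
Tree (level-order array): [23, 21, 46, 11, None, None, None, 1, 19, None, 8]
Rule: An internal node has at least one child.
Per-node child counts:
  node 23: 2 child(ren)
  node 21: 1 child(ren)
  node 11: 2 child(ren)
  node 1: 1 child(ren)
  node 8: 0 child(ren)
  node 19: 0 child(ren)
  node 46: 0 child(ren)
Matching nodes: [23, 21, 11, 1]
Count of internal (non-leaf) nodes: 4


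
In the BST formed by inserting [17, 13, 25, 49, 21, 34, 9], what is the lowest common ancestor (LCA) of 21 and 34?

Tree insertion order: [17, 13, 25, 49, 21, 34, 9]
Tree (level-order array): [17, 13, 25, 9, None, 21, 49, None, None, None, None, 34]
In a BST, the LCA of p=21, q=34 is the first node v on the
root-to-leaf path with p <= v <= q (go left if both < v, right if both > v).
Walk from root:
  at 17: both 21 and 34 > 17, go right
  at 25: 21 <= 25 <= 34, this is the LCA
LCA = 25


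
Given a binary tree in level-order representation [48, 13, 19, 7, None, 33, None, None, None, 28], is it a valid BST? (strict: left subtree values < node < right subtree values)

Level-order array: [48, 13, 19, 7, None, 33, None, None, None, 28]
Validate using subtree bounds (lo, hi): at each node, require lo < value < hi,
then recurse left with hi=value and right with lo=value.
Preorder trace (stopping at first violation):
  at node 48 with bounds (-inf, +inf): OK
  at node 13 with bounds (-inf, 48): OK
  at node 7 with bounds (-inf, 13): OK
  at node 19 with bounds (48, +inf): VIOLATION
Node 19 violates its bound: not (48 < 19 < +inf).
Result: Not a valid BST


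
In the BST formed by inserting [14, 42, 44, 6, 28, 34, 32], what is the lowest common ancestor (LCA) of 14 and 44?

Tree insertion order: [14, 42, 44, 6, 28, 34, 32]
Tree (level-order array): [14, 6, 42, None, None, 28, 44, None, 34, None, None, 32]
In a BST, the LCA of p=14, q=44 is the first node v on the
root-to-leaf path with p <= v <= q (go left if both < v, right if both > v).
Walk from root:
  at 14: 14 <= 14 <= 44, this is the LCA
LCA = 14


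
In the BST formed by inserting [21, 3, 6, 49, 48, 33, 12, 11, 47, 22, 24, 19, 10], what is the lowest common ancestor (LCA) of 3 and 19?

Tree insertion order: [21, 3, 6, 49, 48, 33, 12, 11, 47, 22, 24, 19, 10]
Tree (level-order array): [21, 3, 49, None, 6, 48, None, None, 12, 33, None, 11, 19, 22, 47, 10, None, None, None, None, 24]
In a BST, the LCA of p=3, q=19 is the first node v on the
root-to-leaf path with p <= v <= q (go left if both < v, right if both > v).
Walk from root:
  at 21: both 3 and 19 < 21, go left
  at 3: 3 <= 3 <= 19, this is the LCA
LCA = 3


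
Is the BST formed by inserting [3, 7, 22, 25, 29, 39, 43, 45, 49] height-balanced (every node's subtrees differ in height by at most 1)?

Tree (level-order array): [3, None, 7, None, 22, None, 25, None, 29, None, 39, None, 43, None, 45, None, 49]
Definition: a tree is height-balanced if, at every node, |h(left) - h(right)| <= 1 (empty subtree has height -1).
Bottom-up per-node check:
  node 49: h_left=-1, h_right=-1, diff=0 [OK], height=0
  node 45: h_left=-1, h_right=0, diff=1 [OK], height=1
  node 43: h_left=-1, h_right=1, diff=2 [FAIL (|-1-1|=2 > 1)], height=2
  node 39: h_left=-1, h_right=2, diff=3 [FAIL (|-1-2|=3 > 1)], height=3
  node 29: h_left=-1, h_right=3, diff=4 [FAIL (|-1-3|=4 > 1)], height=4
  node 25: h_left=-1, h_right=4, diff=5 [FAIL (|-1-4|=5 > 1)], height=5
  node 22: h_left=-1, h_right=5, diff=6 [FAIL (|-1-5|=6 > 1)], height=6
  node 7: h_left=-1, h_right=6, diff=7 [FAIL (|-1-6|=7 > 1)], height=7
  node 3: h_left=-1, h_right=7, diff=8 [FAIL (|-1-7|=8 > 1)], height=8
Node 43 violates the condition: |-1 - 1| = 2 > 1.
Result: Not balanced


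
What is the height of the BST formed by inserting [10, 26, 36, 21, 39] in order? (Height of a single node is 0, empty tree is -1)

Insertion order: [10, 26, 36, 21, 39]
Tree (level-order array): [10, None, 26, 21, 36, None, None, None, 39]
Compute height bottom-up (empty subtree = -1):
  height(21) = 1 + max(-1, -1) = 0
  height(39) = 1 + max(-1, -1) = 0
  height(36) = 1 + max(-1, 0) = 1
  height(26) = 1 + max(0, 1) = 2
  height(10) = 1 + max(-1, 2) = 3
Height = 3


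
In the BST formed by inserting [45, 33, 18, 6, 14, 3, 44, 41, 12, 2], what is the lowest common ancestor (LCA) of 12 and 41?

Tree insertion order: [45, 33, 18, 6, 14, 3, 44, 41, 12, 2]
Tree (level-order array): [45, 33, None, 18, 44, 6, None, 41, None, 3, 14, None, None, 2, None, 12]
In a BST, the LCA of p=12, q=41 is the first node v on the
root-to-leaf path with p <= v <= q (go left if both < v, right if both > v).
Walk from root:
  at 45: both 12 and 41 < 45, go left
  at 33: 12 <= 33 <= 41, this is the LCA
LCA = 33


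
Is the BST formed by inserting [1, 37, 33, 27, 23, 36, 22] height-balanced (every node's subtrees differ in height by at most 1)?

Tree (level-order array): [1, None, 37, 33, None, 27, 36, 23, None, None, None, 22]
Definition: a tree is height-balanced if, at every node, |h(left) - h(right)| <= 1 (empty subtree has height -1).
Bottom-up per-node check:
  node 22: h_left=-1, h_right=-1, diff=0 [OK], height=0
  node 23: h_left=0, h_right=-1, diff=1 [OK], height=1
  node 27: h_left=1, h_right=-1, diff=2 [FAIL (|1--1|=2 > 1)], height=2
  node 36: h_left=-1, h_right=-1, diff=0 [OK], height=0
  node 33: h_left=2, h_right=0, diff=2 [FAIL (|2-0|=2 > 1)], height=3
  node 37: h_left=3, h_right=-1, diff=4 [FAIL (|3--1|=4 > 1)], height=4
  node 1: h_left=-1, h_right=4, diff=5 [FAIL (|-1-4|=5 > 1)], height=5
Node 27 violates the condition: |1 - -1| = 2 > 1.
Result: Not balanced


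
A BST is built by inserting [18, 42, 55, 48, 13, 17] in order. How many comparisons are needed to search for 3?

Search path for 3: 18 -> 13
Found: False
Comparisons: 2


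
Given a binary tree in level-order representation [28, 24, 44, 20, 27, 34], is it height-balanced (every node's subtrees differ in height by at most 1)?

Tree (level-order array): [28, 24, 44, 20, 27, 34]
Definition: a tree is height-balanced if, at every node, |h(left) - h(right)| <= 1 (empty subtree has height -1).
Bottom-up per-node check:
  node 20: h_left=-1, h_right=-1, diff=0 [OK], height=0
  node 27: h_left=-1, h_right=-1, diff=0 [OK], height=0
  node 24: h_left=0, h_right=0, diff=0 [OK], height=1
  node 34: h_left=-1, h_right=-1, diff=0 [OK], height=0
  node 44: h_left=0, h_right=-1, diff=1 [OK], height=1
  node 28: h_left=1, h_right=1, diff=0 [OK], height=2
All nodes satisfy the balance condition.
Result: Balanced


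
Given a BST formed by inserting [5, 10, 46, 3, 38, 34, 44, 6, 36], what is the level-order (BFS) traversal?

Tree insertion order: [5, 10, 46, 3, 38, 34, 44, 6, 36]
Tree (level-order array): [5, 3, 10, None, None, 6, 46, None, None, 38, None, 34, 44, None, 36]
BFS from the root, enqueuing left then right child of each popped node:
  queue [5] -> pop 5, enqueue [3, 10], visited so far: [5]
  queue [3, 10] -> pop 3, enqueue [none], visited so far: [5, 3]
  queue [10] -> pop 10, enqueue [6, 46], visited so far: [5, 3, 10]
  queue [6, 46] -> pop 6, enqueue [none], visited so far: [5, 3, 10, 6]
  queue [46] -> pop 46, enqueue [38], visited so far: [5, 3, 10, 6, 46]
  queue [38] -> pop 38, enqueue [34, 44], visited so far: [5, 3, 10, 6, 46, 38]
  queue [34, 44] -> pop 34, enqueue [36], visited so far: [5, 3, 10, 6, 46, 38, 34]
  queue [44, 36] -> pop 44, enqueue [none], visited so far: [5, 3, 10, 6, 46, 38, 34, 44]
  queue [36] -> pop 36, enqueue [none], visited so far: [5, 3, 10, 6, 46, 38, 34, 44, 36]
Result: [5, 3, 10, 6, 46, 38, 34, 44, 36]


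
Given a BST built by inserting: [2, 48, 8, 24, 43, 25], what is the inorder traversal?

Tree insertion order: [2, 48, 8, 24, 43, 25]
Tree (level-order array): [2, None, 48, 8, None, None, 24, None, 43, 25]
Inorder traversal: [2, 8, 24, 25, 43, 48]


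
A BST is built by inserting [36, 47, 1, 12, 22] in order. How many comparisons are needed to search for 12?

Search path for 12: 36 -> 1 -> 12
Found: True
Comparisons: 3


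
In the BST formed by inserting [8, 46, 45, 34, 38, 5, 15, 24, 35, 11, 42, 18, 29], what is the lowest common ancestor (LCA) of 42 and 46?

Tree insertion order: [8, 46, 45, 34, 38, 5, 15, 24, 35, 11, 42, 18, 29]
Tree (level-order array): [8, 5, 46, None, None, 45, None, 34, None, 15, 38, 11, 24, 35, 42, None, None, 18, 29]
In a BST, the LCA of p=42, q=46 is the first node v on the
root-to-leaf path with p <= v <= q (go left if both < v, right if both > v).
Walk from root:
  at 8: both 42 and 46 > 8, go right
  at 46: 42 <= 46 <= 46, this is the LCA
LCA = 46


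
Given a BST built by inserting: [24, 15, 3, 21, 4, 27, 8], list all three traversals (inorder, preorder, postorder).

Tree insertion order: [24, 15, 3, 21, 4, 27, 8]
Tree (level-order array): [24, 15, 27, 3, 21, None, None, None, 4, None, None, None, 8]
Inorder (L, root, R): [3, 4, 8, 15, 21, 24, 27]
Preorder (root, L, R): [24, 15, 3, 4, 8, 21, 27]
Postorder (L, R, root): [8, 4, 3, 21, 15, 27, 24]


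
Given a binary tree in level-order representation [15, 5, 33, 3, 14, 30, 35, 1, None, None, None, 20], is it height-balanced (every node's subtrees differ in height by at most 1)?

Tree (level-order array): [15, 5, 33, 3, 14, 30, 35, 1, None, None, None, 20]
Definition: a tree is height-balanced if, at every node, |h(left) - h(right)| <= 1 (empty subtree has height -1).
Bottom-up per-node check:
  node 1: h_left=-1, h_right=-1, diff=0 [OK], height=0
  node 3: h_left=0, h_right=-1, diff=1 [OK], height=1
  node 14: h_left=-1, h_right=-1, diff=0 [OK], height=0
  node 5: h_left=1, h_right=0, diff=1 [OK], height=2
  node 20: h_left=-1, h_right=-1, diff=0 [OK], height=0
  node 30: h_left=0, h_right=-1, diff=1 [OK], height=1
  node 35: h_left=-1, h_right=-1, diff=0 [OK], height=0
  node 33: h_left=1, h_right=0, diff=1 [OK], height=2
  node 15: h_left=2, h_right=2, diff=0 [OK], height=3
All nodes satisfy the balance condition.
Result: Balanced


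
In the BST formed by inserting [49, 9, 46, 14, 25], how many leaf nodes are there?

Tree built from: [49, 9, 46, 14, 25]
Tree (level-order array): [49, 9, None, None, 46, 14, None, None, 25]
Rule: A leaf has 0 children.
Per-node child counts:
  node 49: 1 child(ren)
  node 9: 1 child(ren)
  node 46: 1 child(ren)
  node 14: 1 child(ren)
  node 25: 0 child(ren)
Matching nodes: [25]
Count of leaf nodes: 1


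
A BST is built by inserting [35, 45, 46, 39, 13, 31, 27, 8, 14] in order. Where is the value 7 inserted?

Starting tree (level order): [35, 13, 45, 8, 31, 39, 46, None, None, 27, None, None, None, None, None, 14]
Insertion path: 35 -> 13 -> 8
Result: insert 7 as left child of 8
Final tree (level order): [35, 13, 45, 8, 31, 39, 46, 7, None, 27, None, None, None, None, None, None, None, 14]


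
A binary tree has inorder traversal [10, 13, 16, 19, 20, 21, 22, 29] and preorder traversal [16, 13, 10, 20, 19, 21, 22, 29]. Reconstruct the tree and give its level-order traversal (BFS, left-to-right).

Inorder:  [10, 13, 16, 19, 20, 21, 22, 29]
Preorder: [16, 13, 10, 20, 19, 21, 22, 29]
Algorithm: preorder visits root first, so consume preorder in order;
for each root, split the current inorder slice at that value into
left-subtree inorder and right-subtree inorder, then recurse.
Recursive splits:
  root=16; inorder splits into left=[10, 13], right=[19, 20, 21, 22, 29]
  root=13; inorder splits into left=[10], right=[]
  root=10; inorder splits into left=[], right=[]
  root=20; inorder splits into left=[19], right=[21, 22, 29]
  root=19; inorder splits into left=[], right=[]
  root=21; inorder splits into left=[], right=[22, 29]
  root=22; inorder splits into left=[], right=[29]
  root=29; inorder splits into left=[], right=[]
Reconstructed level-order: [16, 13, 20, 10, 19, 21, 22, 29]


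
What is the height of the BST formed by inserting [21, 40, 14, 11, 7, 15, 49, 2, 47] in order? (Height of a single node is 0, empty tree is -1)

Insertion order: [21, 40, 14, 11, 7, 15, 49, 2, 47]
Tree (level-order array): [21, 14, 40, 11, 15, None, 49, 7, None, None, None, 47, None, 2]
Compute height bottom-up (empty subtree = -1):
  height(2) = 1 + max(-1, -1) = 0
  height(7) = 1 + max(0, -1) = 1
  height(11) = 1 + max(1, -1) = 2
  height(15) = 1 + max(-1, -1) = 0
  height(14) = 1 + max(2, 0) = 3
  height(47) = 1 + max(-1, -1) = 0
  height(49) = 1 + max(0, -1) = 1
  height(40) = 1 + max(-1, 1) = 2
  height(21) = 1 + max(3, 2) = 4
Height = 4


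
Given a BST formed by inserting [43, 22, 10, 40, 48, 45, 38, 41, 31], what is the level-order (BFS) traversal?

Tree insertion order: [43, 22, 10, 40, 48, 45, 38, 41, 31]
Tree (level-order array): [43, 22, 48, 10, 40, 45, None, None, None, 38, 41, None, None, 31]
BFS from the root, enqueuing left then right child of each popped node:
  queue [43] -> pop 43, enqueue [22, 48], visited so far: [43]
  queue [22, 48] -> pop 22, enqueue [10, 40], visited so far: [43, 22]
  queue [48, 10, 40] -> pop 48, enqueue [45], visited so far: [43, 22, 48]
  queue [10, 40, 45] -> pop 10, enqueue [none], visited so far: [43, 22, 48, 10]
  queue [40, 45] -> pop 40, enqueue [38, 41], visited so far: [43, 22, 48, 10, 40]
  queue [45, 38, 41] -> pop 45, enqueue [none], visited so far: [43, 22, 48, 10, 40, 45]
  queue [38, 41] -> pop 38, enqueue [31], visited so far: [43, 22, 48, 10, 40, 45, 38]
  queue [41, 31] -> pop 41, enqueue [none], visited so far: [43, 22, 48, 10, 40, 45, 38, 41]
  queue [31] -> pop 31, enqueue [none], visited so far: [43, 22, 48, 10, 40, 45, 38, 41, 31]
Result: [43, 22, 48, 10, 40, 45, 38, 41, 31]


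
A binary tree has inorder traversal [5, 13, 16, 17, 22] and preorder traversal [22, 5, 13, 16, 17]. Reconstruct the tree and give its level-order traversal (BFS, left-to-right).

Inorder:  [5, 13, 16, 17, 22]
Preorder: [22, 5, 13, 16, 17]
Algorithm: preorder visits root first, so consume preorder in order;
for each root, split the current inorder slice at that value into
left-subtree inorder and right-subtree inorder, then recurse.
Recursive splits:
  root=22; inorder splits into left=[5, 13, 16, 17], right=[]
  root=5; inorder splits into left=[], right=[13, 16, 17]
  root=13; inorder splits into left=[], right=[16, 17]
  root=16; inorder splits into left=[], right=[17]
  root=17; inorder splits into left=[], right=[]
Reconstructed level-order: [22, 5, 13, 16, 17]


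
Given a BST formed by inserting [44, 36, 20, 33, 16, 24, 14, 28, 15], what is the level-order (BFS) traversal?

Tree insertion order: [44, 36, 20, 33, 16, 24, 14, 28, 15]
Tree (level-order array): [44, 36, None, 20, None, 16, 33, 14, None, 24, None, None, 15, None, 28]
BFS from the root, enqueuing left then right child of each popped node:
  queue [44] -> pop 44, enqueue [36], visited so far: [44]
  queue [36] -> pop 36, enqueue [20], visited so far: [44, 36]
  queue [20] -> pop 20, enqueue [16, 33], visited so far: [44, 36, 20]
  queue [16, 33] -> pop 16, enqueue [14], visited so far: [44, 36, 20, 16]
  queue [33, 14] -> pop 33, enqueue [24], visited so far: [44, 36, 20, 16, 33]
  queue [14, 24] -> pop 14, enqueue [15], visited so far: [44, 36, 20, 16, 33, 14]
  queue [24, 15] -> pop 24, enqueue [28], visited so far: [44, 36, 20, 16, 33, 14, 24]
  queue [15, 28] -> pop 15, enqueue [none], visited so far: [44, 36, 20, 16, 33, 14, 24, 15]
  queue [28] -> pop 28, enqueue [none], visited so far: [44, 36, 20, 16, 33, 14, 24, 15, 28]
Result: [44, 36, 20, 16, 33, 14, 24, 15, 28]


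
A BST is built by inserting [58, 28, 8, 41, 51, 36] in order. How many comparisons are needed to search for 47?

Search path for 47: 58 -> 28 -> 41 -> 51
Found: False
Comparisons: 4


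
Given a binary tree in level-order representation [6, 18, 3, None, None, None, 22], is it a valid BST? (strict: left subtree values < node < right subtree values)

Level-order array: [6, 18, 3, None, None, None, 22]
Validate using subtree bounds (lo, hi): at each node, require lo < value < hi,
then recurse left with hi=value and right with lo=value.
Preorder trace (stopping at first violation):
  at node 6 with bounds (-inf, +inf): OK
  at node 18 with bounds (-inf, 6): VIOLATION
Node 18 violates its bound: not (-inf < 18 < 6).
Result: Not a valid BST


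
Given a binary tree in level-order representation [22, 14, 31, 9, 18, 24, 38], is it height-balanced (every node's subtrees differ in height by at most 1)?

Tree (level-order array): [22, 14, 31, 9, 18, 24, 38]
Definition: a tree is height-balanced if, at every node, |h(left) - h(right)| <= 1 (empty subtree has height -1).
Bottom-up per-node check:
  node 9: h_left=-1, h_right=-1, diff=0 [OK], height=0
  node 18: h_left=-1, h_right=-1, diff=0 [OK], height=0
  node 14: h_left=0, h_right=0, diff=0 [OK], height=1
  node 24: h_left=-1, h_right=-1, diff=0 [OK], height=0
  node 38: h_left=-1, h_right=-1, diff=0 [OK], height=0
  node 31: h_left=0, h_right=0, diff=0 [OK], height=1
  node 22: h_left=1, h_right=1, diff=0 [OK], height=2
All nodes satisfy the balance condition.
Result: Balanced


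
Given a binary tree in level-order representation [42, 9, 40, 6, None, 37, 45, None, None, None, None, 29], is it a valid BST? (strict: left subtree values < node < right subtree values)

Level-order array: [42, 9, 40, 6, None, 37, 45, None, None, None, None, 29]
Validate using subtree bounds (lo, hi): at each node, require lo < value < hi,
then recurse left with hi=value and right with lo=value.
Preorder trace (stopping at first violation):
  at node 42 with bounds (-inf, +inf): OK
  at node 9 with bounds (-inf, 42): OK
  at node 6 with bounds (-inf, 9): OK
  at node 40 with bounds (42, +inf): VIOLATION
Node 40 violates its bound: not (42 < 40 < +inf).
Result: Not a valid BST


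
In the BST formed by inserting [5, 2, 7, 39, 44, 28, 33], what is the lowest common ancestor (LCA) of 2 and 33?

Tree insertion order: [5, 2, 7, 39, 44, 28, 33]
Tree (level-order array): [5, 2, 7, None, None, None, 39, 28, 44, None, 33]
In a BST, the LCA of p=2, q=33 is the first node v on the
root-to-leaf path with p <= v <= q (go left if both < v, right if both > v).
Walk from root:
  at 5: 2 <= 5 <= 33, this is the LCA
LCA = 5


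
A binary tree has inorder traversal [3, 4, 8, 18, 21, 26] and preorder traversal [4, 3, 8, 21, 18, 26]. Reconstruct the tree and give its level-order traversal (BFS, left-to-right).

Inorder:  [3, 4, 8, 18, 21, 26]
Preorder: [4, 3, 8, 21, 18, 26]
Algorithm: preorder visits root first, so consume preorder in order;
for each root, split the current inorder slice at that value into
left-subtree inorder and right-subtree inorder, then recurse.
Recursive splits:
  root=4; inorder splits into left=[3], right=[8, 18, 21, 26]
  root=3; inorder splits into left=[], right=[]
  root=8; inorder splits into left=[], right=[18, 21, 26]
  root=21; inorder splits into left=[18], right=[26]
  root=18; inorder splits into left=[], right=[]
  root=26; inorder splits into left=[], right=[]
Reconstructed level-order: [4, 3, 8, 21, 18, 26]


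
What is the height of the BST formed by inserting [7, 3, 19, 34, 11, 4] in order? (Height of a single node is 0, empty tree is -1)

Insertion order: [7, 3, 19, 34, 11, 4]
Tree (level-order array): [7, 3, 19, None, 4, 11, 34]
Compute height bottom-up (empty subtree = -1):
  height(4) = 1 + max(-1, -1) = 0
  height(3) = 1 + max(-1, 0) = 1
  height(11) = 1 + max(-1, -1) = 0
  height(34) = 1 + max(-1, -1) = 0
  height(19) = 1 + max(0, 0) = 1
  height(7) = 1 + max(1, 1) = 2
Height = 2


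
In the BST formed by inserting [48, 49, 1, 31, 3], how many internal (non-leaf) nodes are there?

Tree built from: [48, 49, 1, 31, 3]
Tree (level-order array): [48, 1, 49, None, 31, None, None, 3]
Rule: An internal node has at least one child.
Per-node child counts:
  node 48: 2 child(ren)
  node 1: 1 child(ren)
  node 31: 1 child(ren)
  node 3: 0 child(ren)
  node 49: 0 child(ren)
Matching nodes: [48, 1, 31]
Count of internal (non-leaf) nodes: 3


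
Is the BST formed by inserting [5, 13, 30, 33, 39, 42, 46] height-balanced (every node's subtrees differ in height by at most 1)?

Tree (level-order array): [5, None, 13, None, 30, None, 33, None, 39, None, 42, None, 46]
Definition: a tree is height-balanced if, at every node, |h(left) - h(right)| <= 1 (empty subtree has height -1).
Bottom-up per-node check:
  node 46: h_left=-1, h_right=-1, diff=0 [OK], height=0
  node 42: h_left=-1, h_right=0, diff=1 [OK], height=1
  node 39: h_left=-1, h_right=1, diff=2 [FAIL (|-1-1|=2 > 1)], height=2
  node 33: h_left=-1, h_right=2, diff=3 [FAIL (|-1-2|=3 > 1)], height=3
  node 30: h_left=-1, h_right=3, diff=4 [FAIL (|-1-3|=4 > 1)], height=4
  node 13: h_left=-1, h_right=4, diff=5 [FAIL (|-1-4|=5 > 1)], height=5
  node 5: h_left=-1, h_right=5, diff=6 [FAIL (|-1-5|=6 > 1)], height=6
Node 39 violates the condition: |-1 - 1| = 2 > 1.
Result: Not balanced


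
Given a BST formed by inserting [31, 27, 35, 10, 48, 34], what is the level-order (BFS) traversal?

Tree insertion order: [31, 27, 35, 10, 48, 34]
Tree (level-order array): [31, 27, 35, 10, None, 34, 48]
BFS from the root, enqueuing left then right child of each popped node:
  queue [31] -> pop 31, enqueue [27, 35], visited so far: [31]
  queue [27, 35] -> pop 27, enqueue [10], visited so far: [31, 27]
  queue [35, 10] -> pop 35, enqueue [34, 48], visited so far: [31, 27, 35]
  queue [10, 34, 48] -> pop 10, enqueue [none], visited so far: [31, 27, 35, 10]
  queue [34, 48] -> pop 34, enqueue [none], visited so far: [31, 27, 35, 10, 34]
  queue [48] -> pop 48, enqueue [none], visited so far: [31, 27, 35, 10, 34, 48]
Result: [31, 27, 35, 10, 34, 48]


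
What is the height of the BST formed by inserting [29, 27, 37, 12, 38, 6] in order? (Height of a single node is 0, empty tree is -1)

Insertion order: [29, 27, 37, 12, 38, 6]
Tree (level-order array): [29, 27, 37, 12, None, None, 38, 6]
Compute height bottom-up (empty subtree = -1):
  height(6) = 1 + max(-1, -1) = 0
  height(12) = 1 + max(0, -1) = 1
  height(27) = 1 + max(1, -1) = 2
  height(38) = 1 + max(-1, -1) = 0
  height(37) = 1 + max(-1, 0) = 1
  height(29) = 1 + max(2, 1) = 3
Height = 3


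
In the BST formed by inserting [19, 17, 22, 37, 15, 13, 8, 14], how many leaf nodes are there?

Tree built from: [19, 17, 22, 37, 15, 13, 8, 14]
Tree (level-order array): [19, 17, 22, 15, None, None, 37, 13, None, None, None, 8, 14]
Rule: A leaf has 0 children.
Per-node child counts:
  node 19: 2 child(ren)
  node 17: 1 child(ren)
  node 15: 1 child(ren)
  node 13: 2 child(ren)
  node 8: 0 child(ren)
  node 14: 0 child(ren)
  node 22: 1 child(ren)
  node 37: 0 child(ren)
Matching nodes: [8, 14, 37]
Count of leaf nodes: 3


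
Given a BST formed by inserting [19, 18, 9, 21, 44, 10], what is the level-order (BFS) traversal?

Tree insertion order: [19, 18, 9, 21, 44, 10]
Tree (level-order array): [19, 18, 21, 9, None, None, 44, None, 10]
BFS from the root, enqueuing left then right child of each popped node:
  queue [19] -> pop 19, enqueue [18, 21], visited so far: [19]
  queue [18, 21] -> pop 18, enqueue [9], visited so far: [19, 18]
  queue [21, 9] -> pop 21, enqueue [44], visited so far: [19, 18, 21]
  queue [9, 44] -> pop 9, enqueue [10], visited so far: [19, 18, 21, 9]
  queue [44, 10] -> pop 44, enqueue [none], visited so far: [19, 18, 21, 9, 44]
  queue [10] -> pop 10, enqueue [none], visited so far: [19, 18, 21, 9, 44, 10]
Result: [19, 18, 21, 9, 44, 10]
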